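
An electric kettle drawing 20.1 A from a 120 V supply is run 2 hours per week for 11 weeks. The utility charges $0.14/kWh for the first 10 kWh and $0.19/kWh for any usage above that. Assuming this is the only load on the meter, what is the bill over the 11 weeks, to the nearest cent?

Power = 20.1 A × 120 V = 2412 W = 2.412 kW
Runtime = 2 h/week × 11 weeks = 22 h
Energy = 2.412 kW × 22 h = 53.064 kWh
Tier 1 (0–10 kWh): 10 × $0.14 = $1.4
Above 10 kWh: 43.064 × $0.19 = $8.18216
Bill = $9.58

$9.58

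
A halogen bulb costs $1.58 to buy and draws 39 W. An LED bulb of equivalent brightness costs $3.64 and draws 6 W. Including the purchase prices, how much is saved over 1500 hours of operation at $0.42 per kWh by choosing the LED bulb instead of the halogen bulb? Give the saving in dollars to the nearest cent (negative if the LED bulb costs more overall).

$18.73

halogen bulb: $1.58 + (39/1000) kW × 1500 h × $0.42 = $1.58 + $24.57 = $26.15
LED bulb: $3.64 + (6/1000) kW × 1500 h × $0.42 = $3.64 + $3.78 = $7.42
Saving = $26.15 − $7.42 = $18.73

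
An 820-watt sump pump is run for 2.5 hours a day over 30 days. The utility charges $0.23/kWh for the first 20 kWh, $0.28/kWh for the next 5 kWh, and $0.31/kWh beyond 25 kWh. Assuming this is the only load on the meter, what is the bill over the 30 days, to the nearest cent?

$17.32

Runtime = 2.5 h/day × 30 days = 75 h
Energy = 0.82 kW × 75 h = 61.5 kWh
Tier 1 (0–20 kWh): 20 × $0.23 = $4.6
Tier 2 (20–25 kWh): 5 × $0.28 = $1.4
Above 25 kWh: 36.5 × $0.31 = $11.315
Bill = $17.32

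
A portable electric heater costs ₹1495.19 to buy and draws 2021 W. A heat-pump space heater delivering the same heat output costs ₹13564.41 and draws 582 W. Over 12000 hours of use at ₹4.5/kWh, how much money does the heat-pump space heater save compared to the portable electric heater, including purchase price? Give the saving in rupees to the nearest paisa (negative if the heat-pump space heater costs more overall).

₹65636.78

portable electric heater: ₹1495.19 + (2021/1000) kW × 12000 h × ₹4.5 = ₹1495.19 + ₹109134 = ₹110629.19
heat-pump space heater: ₹13564.41 + (582/1000) kW × 12000 h × ₹4.5 = ₹13564.41 + ₹31428 = ₹44992.41
Saving = ₹110629.19 − ₹44992.41 = ₹65636.78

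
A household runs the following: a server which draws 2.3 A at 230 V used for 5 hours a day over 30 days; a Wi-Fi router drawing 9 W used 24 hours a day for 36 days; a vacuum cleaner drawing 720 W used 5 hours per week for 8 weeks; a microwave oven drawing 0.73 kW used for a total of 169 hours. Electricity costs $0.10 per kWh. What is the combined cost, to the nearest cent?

server: Power = 2.3 A × 230 V = 529 W = 0.529 kW
server: Runtime = 5 h/day × 30 days = 150 h
server: 0.529 kW × 150 h = 79.35 kWh
Wi-Fi router: Runtime = 24 h × 36 = 864 h
Wi-Fi router: 0.009 kW × 864 h = 7.776 kWh
vacuum cleaner: Runtime = 5 h/week × 8 weeks = 40 h
vacuum cleaner: 0.72 kW × 40 h = 28.8 kWh
microwave oven: 0.73 kW × 169 h = 123.37 kWh
Total energy = 239.296 kWh
Cost = 239.296 × $0.10 = $23.93

$23.93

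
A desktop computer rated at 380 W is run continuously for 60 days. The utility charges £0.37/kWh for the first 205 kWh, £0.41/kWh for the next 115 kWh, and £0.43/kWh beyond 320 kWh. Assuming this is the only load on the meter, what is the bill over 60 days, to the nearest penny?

£220.70

Runtime = 24 h × 60 = 1440 h
Energy = 0.38 kW × 1440 h = 547.2 kWh
Tier 1 (0–205 kWh): 205 × £0.37 = £75.85
Tier 2 (205–320 kWh): 115 × £0.41 = £47.15
Above 320 kWh: 227.2 × £0.43 = £97.696
Bill = £220.70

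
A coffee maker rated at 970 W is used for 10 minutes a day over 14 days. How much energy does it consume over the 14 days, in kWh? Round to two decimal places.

Runtime = 10 min × 14 = 140 min = 2.333333… h
Energy = 0.97 kW × 2.333333… h = 2.263333… kWh ≈ 2.26 kWh

2.26 kWh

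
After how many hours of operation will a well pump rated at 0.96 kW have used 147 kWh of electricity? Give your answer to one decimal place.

153.1 h

Hours = 147 kWh ÷ 0.96 kW = 153.1 h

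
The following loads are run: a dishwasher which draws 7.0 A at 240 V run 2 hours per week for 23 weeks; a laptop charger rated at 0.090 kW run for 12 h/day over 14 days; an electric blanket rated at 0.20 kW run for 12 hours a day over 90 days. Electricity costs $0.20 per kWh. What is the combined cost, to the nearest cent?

$61.68

dishwasher: Power = 7.0 A × 240 V = 1680 W = 1.68 kW
dishwasher: Runtime = 2 h/week × 23 weeks = 46 h
dishwasher: 1.68 kW × 46 h = 77.28 kWh
laptop charger: Runtime = 12 h/day × 14 days = 168 h
laptop charger: 0.09 kW × 168 h = 15.12 kWh
electric blanket: Runtime = 12 h/day × 90 days = 1080 h
electric blanket: 0.2 kW × 1080 h = 216 kWh
Total energy = 308.4 kWh
Cost = 308.4 × $0.20 = $61.68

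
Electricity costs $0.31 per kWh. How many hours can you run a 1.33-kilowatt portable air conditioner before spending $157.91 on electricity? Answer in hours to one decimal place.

Energy available = $157.91 ÷ $0.31/kWh = 509.3871 kWh
Hours = 509.3871 kWh ÷ 1.33 kW = 383.0 h

383.0 h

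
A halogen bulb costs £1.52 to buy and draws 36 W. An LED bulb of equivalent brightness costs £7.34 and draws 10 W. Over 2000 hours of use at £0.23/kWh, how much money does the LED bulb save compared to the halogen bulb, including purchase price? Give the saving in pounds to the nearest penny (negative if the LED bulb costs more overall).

halogen bulb: £1.52 + (36/1000) kW × 2000 h × £0.23 = £1.52 + £16.56 = £18.08
LED bulb: £7.34 + (10/1000) kW × 2000 h × £0.23 = £7.34 + £4.6 = £11.94
Saving = £18.08 − £11.94 = £6.14

£6.14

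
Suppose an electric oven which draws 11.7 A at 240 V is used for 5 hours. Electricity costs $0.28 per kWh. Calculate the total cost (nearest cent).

$3.93

Power = 11.7 A × 240 V = 2808 W = 2.808 kW
Energy = 2.808 kW × 5 h = 14.04 kWh
Cost = 14.04 kWh × $0.28/kWh = $3.93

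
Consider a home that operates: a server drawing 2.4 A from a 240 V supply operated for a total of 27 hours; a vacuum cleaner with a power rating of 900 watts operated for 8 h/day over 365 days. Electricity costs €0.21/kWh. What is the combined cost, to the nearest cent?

server: Power = 2.4 A × 240 V = 576 W = 0.576 kW
server: 0.576 kW × 27 h = 15.552 kWh
vacuum cleaner: Runtime = 8 h/day × 365 days = 2920 h
vacuum cleaner: 0.9 kW × 2920 h = 2628 kWh
Total energy = 2643.552 kWh
Cost = 2643.552 × €0.21 = €555.15

€555.15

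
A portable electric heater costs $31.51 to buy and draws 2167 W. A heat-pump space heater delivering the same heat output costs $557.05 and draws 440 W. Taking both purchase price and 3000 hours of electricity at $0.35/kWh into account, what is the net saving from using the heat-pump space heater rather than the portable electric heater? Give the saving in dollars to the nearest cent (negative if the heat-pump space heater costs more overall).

portable electric heater: $31.51 + (2167/1000) kW × 3000 h × $0.35 = $31.51 + $2275.35 = $2306.86
heat-pump space heater: $557.05 + (440/1000) kW × 3000 h × $0.35 = $557.05 + $462 = $1019.05
Saving = $2306.86 − $1019.05 = $1287.81

$1287.81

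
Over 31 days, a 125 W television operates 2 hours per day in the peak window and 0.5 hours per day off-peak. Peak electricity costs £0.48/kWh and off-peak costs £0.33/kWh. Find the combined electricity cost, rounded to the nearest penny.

£4.36

Peak energy = 0.125 kW × 2 h × 31 = 7.75 kWh
Off-peak energy = 0.125 kW × 0.5 h × 31 = 1.9375 kWh
Cost = 7.75 × £0.48 + 1.9375 × £0.33 = £3.72 + £0.639375 = £4.36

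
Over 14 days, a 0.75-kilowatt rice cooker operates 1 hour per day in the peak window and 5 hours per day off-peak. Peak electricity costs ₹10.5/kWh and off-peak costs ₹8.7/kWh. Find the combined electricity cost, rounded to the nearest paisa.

Peak energy = 0.75 kW × 1 h × 14 = 10.5 kWh
Off-peak energy = 0.75 kW × 5 h × 14 = 52.5 kWh
Cost = 10.5 × ₹10.5 + 52.5 × ₹8.7 = ₹110.25 + ₹456.75 = ₹567.00

₹567.00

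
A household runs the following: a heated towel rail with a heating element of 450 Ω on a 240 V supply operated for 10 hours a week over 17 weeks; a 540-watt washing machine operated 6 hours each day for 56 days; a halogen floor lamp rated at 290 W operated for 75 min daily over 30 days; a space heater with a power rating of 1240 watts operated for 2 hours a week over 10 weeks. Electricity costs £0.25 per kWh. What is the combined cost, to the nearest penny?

heated towel rail: Power = V²/R = 240²/450 = 128 W = 0.128 kW
heated towel rail: Runtime = 10 h/week × 17 weeks = 170 h
heated towel rail: 0.128 kW × 170 h = 21.76 kWh
washing machine: Runtime = 6 h/day × 56 days = 336 h
washing machine: 0.54 kW × 336 h = 181.44 kWh
halogen floor lamp: Runtime = 75 min × 30 = 2250 min = 37.5 h
halogen floor lamp: 0.29 kW × 37.5 h = 10.875 kWh
space heater: Runtime = 2 h/week × 10 weeks = 20 h
space heater: 1.24 kW × 20 h = 24.8 kWh
Total energy = 238.875 kWh
Cost = 238.875 × £0.25 = £59.72

£59.72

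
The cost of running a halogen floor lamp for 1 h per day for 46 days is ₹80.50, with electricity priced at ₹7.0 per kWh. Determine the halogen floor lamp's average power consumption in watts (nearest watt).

250 W

Energy = ₹80.50 ÷ ₹7.0/kWh = 11.5 kWh
Runtime = 1 h/day × 46 days = 46 h
Power = 11.5 kWh ÷ 46 h = 0.25 kW = 250 W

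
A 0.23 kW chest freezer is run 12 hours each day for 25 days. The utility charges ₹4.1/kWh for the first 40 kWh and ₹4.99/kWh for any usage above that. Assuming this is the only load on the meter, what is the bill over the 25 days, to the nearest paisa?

Runtime = 12 h/day × 25 days = 300 h
Energy = 0.23 kW × 300 h = 69 kWh
Tier 1 (0–40 kWh): 40 × ₹4.1 = ₹164
Above 40 kWh: 29 × ₹4.99 = ₹144.71
Bill = ₹308.71

₹308.71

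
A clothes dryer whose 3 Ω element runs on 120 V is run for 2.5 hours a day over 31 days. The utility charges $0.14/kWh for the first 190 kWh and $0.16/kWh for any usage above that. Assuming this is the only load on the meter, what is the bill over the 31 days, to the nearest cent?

Power = V²/R = 120²/3 = 4800 W = 4.8 kW
Runtime = 2.5 h/day × 31 days = 77.5 h
Energy = 4.8 kW × 77.5 h = 372 kWh
Tier 1 (0–190 kWh): 190 × $0.14 = $26.6
Above 190 kWh: 182 × $0.16 = $29.12
Bill = $55.72

$55.72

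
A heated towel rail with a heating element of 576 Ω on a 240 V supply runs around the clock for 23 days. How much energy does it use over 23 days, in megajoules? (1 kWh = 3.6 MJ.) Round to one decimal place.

198.7 MJ

Power = V²/R = 240²/576 = 100 W = 0.1 kW
Runtime = 24 h × 23 = 552 h
Energy = 0.1 kW × 552 h = 55.2 kWh
= 55.2 × 3.6 MJ = 198.7 MJ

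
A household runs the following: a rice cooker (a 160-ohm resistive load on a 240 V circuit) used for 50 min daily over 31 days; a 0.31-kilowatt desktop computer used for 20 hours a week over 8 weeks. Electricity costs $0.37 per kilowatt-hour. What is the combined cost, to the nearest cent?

$21.79

rice cooker: Power = V²/R = 240²/160 = 360 W = 0.36 kW
rice cooker: Runtime = 50 min × 31 = 1550 min = 25.833333… h
rice cooker: 0.36 kW × 25.833333… h = 9.3 kWh
desktop computer: Runtime = 20 h/week × 8 weeks = 160 h
desktop computer: 0.31 kW × 160 h = 49.6 kWh
Total energy = 58.9 kWh
Cost = 58.9 × $0.37 = $21.79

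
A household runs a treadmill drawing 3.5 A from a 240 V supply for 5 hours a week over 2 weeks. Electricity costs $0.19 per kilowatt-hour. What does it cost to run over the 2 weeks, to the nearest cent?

Power = 3.5 A × 240 V = 840 W = 0.84 kW
Runtime = 5 h/week × 2 weeks = 10 h
Energy = 0.84 kW × 10 h = 8.4 kWh
Cost = 8.4 kWh × $0.19/kWh = $1.60

$1.60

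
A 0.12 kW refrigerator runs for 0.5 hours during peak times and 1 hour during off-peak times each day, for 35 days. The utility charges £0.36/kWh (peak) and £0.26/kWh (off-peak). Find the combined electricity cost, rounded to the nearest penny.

£1.85

Peak energy = 0.12 kW × 0.5 h × 35 = 2.1 kWh
Off-peak energy = 0.12 kW × 1 h × 35 = 4.2 kWh
Cost = 2.1 × £0.36 + 4.2 × £0.26 = £0.756 + £1.092 = £1.85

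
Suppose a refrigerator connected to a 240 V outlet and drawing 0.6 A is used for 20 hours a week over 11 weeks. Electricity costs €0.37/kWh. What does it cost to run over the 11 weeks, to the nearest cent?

€11.72

Power = 0.6 A × 240 V = 144 W = 0.144 kW
Runtime = 20 h/week × 11 weeks = 220 h
Energy = 0.144 kW × 220 h = 31.68 kWh
Cost = 31.68 kWh × €0.37/kWh = €11.72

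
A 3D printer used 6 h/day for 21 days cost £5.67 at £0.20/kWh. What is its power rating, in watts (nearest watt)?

225 W

Energy = £5.67 ÷ £0.20/kWh = 28.35 kWh
Runtime = 6 h/day × 21 days = 126 h
Power = 28.35 kWh ÷ 126 h = 0.225 kW = 225 W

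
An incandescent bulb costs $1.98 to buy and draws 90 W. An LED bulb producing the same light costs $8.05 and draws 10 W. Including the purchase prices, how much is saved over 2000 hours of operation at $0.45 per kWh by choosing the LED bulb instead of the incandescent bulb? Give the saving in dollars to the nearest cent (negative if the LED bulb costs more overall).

incandescent bulb: $1.98 + (90/1000) kW × 2000 h × $0.45 = $1.98 + $81 = $82.98
LED bulb: $8.05 + (10/1000) kW × 2000 h × $0.45 = $8.05 + $9 = $17.05
Saving = $82.98 − $17.05 = $65.93

$65.93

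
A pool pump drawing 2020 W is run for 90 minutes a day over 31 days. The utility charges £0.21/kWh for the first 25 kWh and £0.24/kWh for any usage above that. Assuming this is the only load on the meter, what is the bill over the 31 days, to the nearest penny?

£21.79

Runtime = 90 min × 31 = 2790 min = 46.5 h
Energy = 2.02 kW × 46.5 h = 93.93 kWh
Tier 1 (0–25 kWh): 25 × £0.21 = £5.25
Above 25 kWh: 68.93 × £0.24 = £16.5432
Bill = £21.79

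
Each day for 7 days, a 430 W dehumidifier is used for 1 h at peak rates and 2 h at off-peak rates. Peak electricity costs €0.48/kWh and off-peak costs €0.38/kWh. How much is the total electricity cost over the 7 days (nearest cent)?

Peak energy = 0.43 kW × 1 h × 7 = 3.01 kWh
Off-peak energy = 0.43 kW × 2 h × 7 = 6.02 kWh
Cost = 3.01 × €0.48 + 6.02 × €0.38 = €1.4448 + €2.2876 = €3.73

€3.73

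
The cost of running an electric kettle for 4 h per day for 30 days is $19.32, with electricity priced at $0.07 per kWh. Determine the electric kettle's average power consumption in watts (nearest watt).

2300 W

Energy = $19.32 ÷ $0.07/kWh = 276 kWh
Runtime = 4 h/day × 30 days = 120 h
Power = 276 kWh ÷ 120 h = 2.3 kW = 2300 W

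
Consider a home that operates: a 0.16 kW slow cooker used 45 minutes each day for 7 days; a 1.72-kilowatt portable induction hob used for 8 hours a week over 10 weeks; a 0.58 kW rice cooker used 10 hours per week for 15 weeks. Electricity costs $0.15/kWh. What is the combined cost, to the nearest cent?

$33.82

slow cooker: Runtime = 45 min × 7 = 315 min = 5.25 h
slow cooker: 0.16 kW × 5.25 h = 0.84 kWh
portable induction hob: Runtime = 8 h/week × 10 weeks = 80 h
portable induction hob: 1.72 kW × 80 h = 137.6 kWh
rice cooker: Runtime = 10 h/week × 15 weeks = 150 h
rice cooker: 0.58 kW × 150 h = 87 kWh
Total energy = 225.44 kWh
Cost = 225.44 × $0.15 = $33.82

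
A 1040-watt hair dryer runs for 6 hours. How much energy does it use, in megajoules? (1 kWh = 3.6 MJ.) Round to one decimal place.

22.5 MJ

Energy = 1.04 kW × 6 h = 6.24 kWh
= 6.24 × 3.6 MJ = 22.5 MJ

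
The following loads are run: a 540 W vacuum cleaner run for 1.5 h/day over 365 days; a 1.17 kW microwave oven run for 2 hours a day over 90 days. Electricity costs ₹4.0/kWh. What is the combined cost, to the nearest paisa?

₹2025.00

vacuum cleaner: Runtime = 1.5 h/day × 365 days = 547.5 h
vacuum cleaner: 0.54 kW × 547.5 h = 295.65 kWh
microwave oven: Runtime = 2 h/day × 90 days = 180 h
microwave oven: 1.17 kW × 180 h = 210.6 kWh
Total energy = 506.25 kWh
Cost = 506.25 × ₹4.0 = ₹2025.00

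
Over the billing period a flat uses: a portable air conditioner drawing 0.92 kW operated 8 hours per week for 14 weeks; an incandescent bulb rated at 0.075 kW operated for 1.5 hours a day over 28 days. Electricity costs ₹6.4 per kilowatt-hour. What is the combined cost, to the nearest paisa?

₹679.62

portable air conditioner: Runtime = 8 h/week × 14 weeks = 112 h
portable air conditioner: 0.92 kW × 112 h = 103.04 kWh
incandescent bulb: Runtime = 1.5 h/day × 28 days = 42 h
incandescent bulb: 0.075 kW × 42 h = 3.15 kWh
Total energy = 106.19 kWh
Cost = 106.19 × ₹6.4 = ₹679.62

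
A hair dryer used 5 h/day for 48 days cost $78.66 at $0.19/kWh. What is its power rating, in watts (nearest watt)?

Energy = $78.66 ÷ $0.19/kWh = 414 kWh
Runtime = 5 h/day × 48 days = 240 h
Power = 414 kWh ÷ 240 h = 1.725 kW = 1725 W

1725 W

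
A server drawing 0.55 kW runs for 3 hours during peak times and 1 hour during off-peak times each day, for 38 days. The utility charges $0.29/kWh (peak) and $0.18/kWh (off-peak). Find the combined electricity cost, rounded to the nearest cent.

Peak energy = 0.55 kW × 3 h × 38 = 62.7 kWh
Off-peak energy = 0.55 kW × 1 h × 38 = 20.9 kWh
Cost = 62.7 × $0.29 + 20.9 × $0.18 = $18.183 + $3.762 = $21.95

$21.95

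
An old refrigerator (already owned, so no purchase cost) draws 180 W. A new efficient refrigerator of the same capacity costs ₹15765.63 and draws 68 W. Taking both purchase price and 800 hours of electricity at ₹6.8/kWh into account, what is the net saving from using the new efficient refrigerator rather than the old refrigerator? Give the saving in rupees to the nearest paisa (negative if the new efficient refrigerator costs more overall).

old refrigerator: ₹0.00 + (180/1000) kW × 800 h × ₹6.8 = ₹0.00 + ₹979.2 = ₹979.2
new efficient refrigerator: ₹15765.63 + (68/1000) kW × 800 h × ₹6.8 = ₹15765.63 + ₹369.92 = ₹16135.55
Saving = ₹979.2 − ₹16135.55 = −₹15156.35

-₹15156.35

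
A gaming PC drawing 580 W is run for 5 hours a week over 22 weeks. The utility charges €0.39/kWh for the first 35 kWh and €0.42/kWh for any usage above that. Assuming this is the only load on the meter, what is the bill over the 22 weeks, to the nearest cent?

€25.75

Runtime = 5 h/week × 22 weeks = 110 h
Energy = 0.58 kW × 110 h = 63.8 kWh
Tier 1 (0–35 kWh): 35 × €0.39 = €13.65
Above 35 kWh: 28.8 × €0.42 = €12.096
Bill = €25.75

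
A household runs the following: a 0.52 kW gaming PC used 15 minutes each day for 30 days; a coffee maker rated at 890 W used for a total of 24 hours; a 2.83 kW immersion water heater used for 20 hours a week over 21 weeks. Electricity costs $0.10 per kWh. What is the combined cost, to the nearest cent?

$121.39

gaming PC: Runtime = 15 min × 30 = 450 min = 7.5 h
gaming PC: 0.52 kW × 7.5 h = 3.9 kWh
coffee maker: 0.89 kW × 24 h = 21.36 kWh
immersion water heater: Runtime = 20 h/week × 21 weeks = 420 h
immersion water heater: 2.83 kW × 420 h = 1188.6 kWh
Total energy = 1213.86 kWh
Cost = 1213.86 × $0.10 = $121.39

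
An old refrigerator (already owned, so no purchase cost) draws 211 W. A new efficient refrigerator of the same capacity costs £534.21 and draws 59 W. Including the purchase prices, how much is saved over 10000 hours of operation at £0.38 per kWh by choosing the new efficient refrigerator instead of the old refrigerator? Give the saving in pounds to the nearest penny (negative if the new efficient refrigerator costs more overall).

£43.39

old refrigerator: £0.00 + (211/1000) kW × 10000 h × £0.38 = £0.00 + £801.8 = £801.8
new efficient refrigerator: £534.21 + (59/1000) kW × 10000 h × £0.38 = £534.21 + £224.2 = £758.41
Saving = £801.8 − £758.41 = £43.39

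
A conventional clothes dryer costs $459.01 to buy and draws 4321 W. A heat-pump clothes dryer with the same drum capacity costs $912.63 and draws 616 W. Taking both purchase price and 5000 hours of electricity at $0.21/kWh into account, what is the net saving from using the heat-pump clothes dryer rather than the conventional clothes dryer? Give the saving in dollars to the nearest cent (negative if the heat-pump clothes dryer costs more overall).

conventional clothes dryer: $459.01 + (4321/1000) kW × 5000 h × $0.21 = $459.01 + $4537.05 = $4996.06
heat-pump clothes dryer: $912.63 + (616/1000) kW × 5000 h × $0.21 = $912.63 + $646.8 = $1559.43
Saving = $4996.06 − $1559.43 = $3436.63

$3436.63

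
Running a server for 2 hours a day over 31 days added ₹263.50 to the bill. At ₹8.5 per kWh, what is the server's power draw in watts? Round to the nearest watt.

500 W

Energy = ₹263.50 ÷ ₹8.5/kWh = 31 kWh
Runtime = 2 h/day × 31 days = 62 h
Power = 31 kWh ÷ 62 h = 0.5 kW = 500 W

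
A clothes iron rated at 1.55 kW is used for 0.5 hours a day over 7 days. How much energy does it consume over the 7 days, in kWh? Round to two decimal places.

5.43 kWh

Runtime = 0.5 h/day × 7 days = 3.5 h
Energy = 1.55 kW × 3.5 h = 5.425 kWh ≈ 5.43 kWh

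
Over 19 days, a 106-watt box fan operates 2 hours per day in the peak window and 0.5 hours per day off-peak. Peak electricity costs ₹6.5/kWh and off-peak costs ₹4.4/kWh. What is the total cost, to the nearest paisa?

Peak energy = 0.106 kW × 2 h × 19 = 4.028 kWh
Off-peak energy = 0.106 kW × 0.5 h × 19 = 1.007 kWh
Cost = 4.028 × ₹6.5 + 1.007 × ₹4.4 = ₹26.182 + ₹4.4308 = ₹30.61

₹30.61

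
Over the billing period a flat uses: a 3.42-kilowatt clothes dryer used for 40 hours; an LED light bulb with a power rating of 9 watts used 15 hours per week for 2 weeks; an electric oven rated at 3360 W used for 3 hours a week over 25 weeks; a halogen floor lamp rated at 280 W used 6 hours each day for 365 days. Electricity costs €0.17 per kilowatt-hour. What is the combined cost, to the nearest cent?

clothes dryer: 3.42 kW × 40 h = 136.8 kWh
LED light bulb: Runtime = 15 h/week × 2 weeks = 30 h
LED light bulb: 0.009 kW × 30 h = 0.27 kWh
electric oven: Runtime = 3 h/week × 25 weeks = 75 h
electric oven: 3.36 kW × 75 h = 252 kWh
halogen floor lamp: Runtime = 6 h/day × 365 days = 2190 h
halogen floor lamp: 0.28 kW × 2190 h = 613.2 kWh
Total energy = 1002.27 kWh
Cost = 1002.27 × €0.17 = €170.39

€170.39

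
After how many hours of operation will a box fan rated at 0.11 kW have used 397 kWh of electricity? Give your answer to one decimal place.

3609.1 h

Hours = 397 kWh ÷ 0.11 kW = 3609.1 h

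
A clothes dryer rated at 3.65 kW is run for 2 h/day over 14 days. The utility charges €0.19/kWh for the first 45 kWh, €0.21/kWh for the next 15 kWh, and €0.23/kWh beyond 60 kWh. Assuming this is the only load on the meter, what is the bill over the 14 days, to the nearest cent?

Runtime = 2 h/day × 14 days = 28 h
Energy = 3.65 kW × 28 h = 102.2 kWh
Tier 1 (0–45 kWh): 45 × €0.19 = €8.55
Tier 2 (45–60 kWh): 15 × €0.21 = €3.15
Above 60 kWh: 42.2 × €0.23 = €9.706
Bill = €21.41

€21.41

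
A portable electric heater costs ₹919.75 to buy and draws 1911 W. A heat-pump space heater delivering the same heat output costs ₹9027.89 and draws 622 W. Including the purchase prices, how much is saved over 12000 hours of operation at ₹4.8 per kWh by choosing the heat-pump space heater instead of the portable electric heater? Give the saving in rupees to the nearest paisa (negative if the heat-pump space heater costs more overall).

portable electric heater: ₹919.75 + (1911/1000) kW × 12000 h × ₹4.8 = ₹919.75 + ₹110073.6 = ₹110993.35
heat-pump space heater: ₹9027.89 + (622/1000) kW × 12000 h × ₹4.8 = ₹9027.89 + ₹35827.2 = ₹44855.09
Saving = ₹110993.35 − ₹44855.09 = ₹66138.26

₹66138.26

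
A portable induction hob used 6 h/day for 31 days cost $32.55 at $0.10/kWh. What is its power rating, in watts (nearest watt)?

1750 W

Energy = $32.55 ÷ $0.10/kWh = 325.5 kWh
Runtime = 6 h/day × 31 days = 186 h
Power = 325.5 kWh ÷ 186 h = 1.75 kW = 1750 W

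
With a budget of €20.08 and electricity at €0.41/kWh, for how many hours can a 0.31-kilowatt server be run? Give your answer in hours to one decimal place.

158.0 h

Energy available = €20.08 ÷ €0.41/kWh = 48.9756 kWh
Hours = 48.9756 kWh ÷ 0.31 kW = 158.0 h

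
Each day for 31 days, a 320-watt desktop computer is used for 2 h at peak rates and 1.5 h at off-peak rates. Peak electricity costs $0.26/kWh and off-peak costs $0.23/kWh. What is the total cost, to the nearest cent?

$8.58

Peak energy = 0.32 kW × 2 h × 31 = 19.84 kWh
Off-peak energy = 0.32 kW × 1.5 h × 31 = 14.88 kWh
Cost = 19.84 × $0.26 + 14.88 × $0.23 = $5.1584 + $3.4224 = $8.58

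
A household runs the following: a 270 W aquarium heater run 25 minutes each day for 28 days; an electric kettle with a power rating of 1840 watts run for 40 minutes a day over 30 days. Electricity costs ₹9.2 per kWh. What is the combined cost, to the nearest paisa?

aquarium heater: Runtime = 25 min × 28 = 700 min = 11.666666… h
aquarium heater: 0.27 kW × 11.666666… h = 3.15 kWh
electric kettle: Runtime = 40 min × 30 = 1200 min = 20 h
electric kettle: 1.84 kW × 20 h = 36.8 kWh
Total energy = 39.95 kWh
Cost = 39.95 × ₹9.2 = ₹367.54

₹367.54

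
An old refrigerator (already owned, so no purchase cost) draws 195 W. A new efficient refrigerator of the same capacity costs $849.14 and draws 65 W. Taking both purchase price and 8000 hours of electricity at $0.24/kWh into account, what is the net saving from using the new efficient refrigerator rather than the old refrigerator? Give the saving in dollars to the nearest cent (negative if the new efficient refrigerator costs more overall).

old refrigerator: $0.00 + (195/1000) kW × 8000 h × $0.24 = $0.00 + $374.4 = $374.4
new efficient refrigerator: $849.14 + (65/1000) kW × 8000 h × $0.24 = $849.14 + $124.8 = $973.94
Saving = $374.4 − $973.94 = −$599.54

-$599.54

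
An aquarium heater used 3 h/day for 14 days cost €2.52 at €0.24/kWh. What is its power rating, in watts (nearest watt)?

Energy = €2.52 ÷ €0.24/kWh = 10.5 kWh
Runtime = 3 h/day × 14 days = 42 h
Power = 10.5 kWh ÷ 42 h = 0.25 kW = 250 W

250 W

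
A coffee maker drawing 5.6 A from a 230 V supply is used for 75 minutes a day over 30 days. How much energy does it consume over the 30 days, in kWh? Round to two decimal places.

Power = 5.6 A × 230 V = 1288 W = 1.288 kW
Runtime = 75 min × 30 = 2250 min = 37.5 h
Energy = 1.288 kW × 37.5 h = 48.3 kWh

48.30 kWh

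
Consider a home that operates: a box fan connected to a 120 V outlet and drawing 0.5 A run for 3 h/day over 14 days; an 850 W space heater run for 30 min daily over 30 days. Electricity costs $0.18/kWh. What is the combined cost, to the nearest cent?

box fan: Power = 0.5 A × 120 V = 60 W = 0.06 kW
box fan: Runtime = 3 h/day × 14 days = 42 h
box fan: 0.06 kW × 42 h = 2.52 kWh
space heater: Runtime = 30 min × 30 = 900 min = 15 h
space heater: 0.85 kW × 15 h = 12.75 kWh
Total energy = 15.27 kWh
Cost = 15.27 × $0.18 = $2.75

$2.75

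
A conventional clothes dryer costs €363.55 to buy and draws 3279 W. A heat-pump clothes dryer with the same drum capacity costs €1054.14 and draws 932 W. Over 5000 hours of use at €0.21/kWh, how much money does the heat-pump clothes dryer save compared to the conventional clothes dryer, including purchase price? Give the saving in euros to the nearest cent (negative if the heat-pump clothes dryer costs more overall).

€1773.76

conventional clothes dryer: €363.55 + (3279/1000) kW × 5000 h × €0.21 = €363.55 + €3442.95 = €3806.5
heat-pump clothes dryer: €1054.14 + (932/1000) kW × 5000 h × €0.21 = €1054.14 + €978.6 = €2032.74
Saving = €3806.5 − €2032.74 = €1773.76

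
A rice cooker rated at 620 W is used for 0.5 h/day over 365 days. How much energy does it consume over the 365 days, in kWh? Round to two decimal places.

Runtime = 0.5 h/day × 365 days = 182.5 h
Energy = 0.62 kW × 182.5 h = 113.15 kWh

113.15 kWh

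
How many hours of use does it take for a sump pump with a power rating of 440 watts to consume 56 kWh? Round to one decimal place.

Hours = 56 kWh ÷ 0.44 kW = 127.3 h

127.3 h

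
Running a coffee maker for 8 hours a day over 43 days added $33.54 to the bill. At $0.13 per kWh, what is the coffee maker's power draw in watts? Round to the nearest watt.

750 W

Energy = $33.54 ÷ $0.13/kWh = 258 kWh
Runtime = 8 h/day × 43 days = 344 h
Power = 258 kWh ÷ 344 h = 0.75 kW = 750 W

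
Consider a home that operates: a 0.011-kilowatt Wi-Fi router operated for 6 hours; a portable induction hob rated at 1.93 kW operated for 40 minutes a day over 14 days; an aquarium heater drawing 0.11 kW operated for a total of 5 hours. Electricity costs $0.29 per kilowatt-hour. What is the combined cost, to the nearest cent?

Wi-Fi router: 0.011 kW × 6 h = 0.066 kWh
portable induction hob: Runtime = 40 min × 14 = 560 min = 9.333333… h
portable induction hob: 1.93 kW × 9.333333… h = 18.013333… kWh
aquarium heater: 0.11 kW × 5 h = 0.55 kWh
Total energy = 18.629333… kWh
Cost = 18.629333… × $0.29 = $5.40

$5.40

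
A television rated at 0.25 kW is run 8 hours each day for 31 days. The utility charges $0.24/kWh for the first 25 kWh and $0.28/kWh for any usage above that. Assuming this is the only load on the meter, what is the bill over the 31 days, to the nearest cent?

Runtime = 8 h/day × 31 days = 248 h
Energy = 0.25 kW × 248 h = 62 kWh
Tier 1 (0–25 kWh): 25 × $0.24 = $6
Above 25 kWh: 37 × $0.28 = $10.36
Bill = $16.36

$16.36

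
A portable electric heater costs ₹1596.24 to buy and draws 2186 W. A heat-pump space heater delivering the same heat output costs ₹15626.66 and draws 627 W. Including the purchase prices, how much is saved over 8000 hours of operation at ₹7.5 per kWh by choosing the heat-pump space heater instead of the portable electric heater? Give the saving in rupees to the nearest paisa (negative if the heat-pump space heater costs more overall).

₹79509.58

portable electric heater: ₹1596.24 + (2186/1000) kW × 8000 h × ₹7.5 = ₹1596.24 + ₹131160 = ₹132756.24
heat-pump space heater: ₹15626.66 + (627/1000) kW × 8000 h × ₹7.5 = ₹15626.66 + ₹37620 = ₹53246.66
Saving = ₹132756.24 − ₹53246.66 = ₹79509.58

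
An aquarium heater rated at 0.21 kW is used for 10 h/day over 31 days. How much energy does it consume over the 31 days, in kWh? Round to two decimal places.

65.10 kWh

Runtime = 10 h/day × 31 days = 310 h
Energy = 0.21 kW × 310 h = 65.1 kWh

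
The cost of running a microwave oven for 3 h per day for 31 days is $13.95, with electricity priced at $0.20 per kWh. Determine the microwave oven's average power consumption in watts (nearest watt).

Energy = $13.95 ÷ $0.20/kWh = 69.75 kWh
Runtime = 3 h/day × 31 days = 93 h
Power = 69.75 kWh ÷ 93 h = 0.75 kW = 750 W

750 W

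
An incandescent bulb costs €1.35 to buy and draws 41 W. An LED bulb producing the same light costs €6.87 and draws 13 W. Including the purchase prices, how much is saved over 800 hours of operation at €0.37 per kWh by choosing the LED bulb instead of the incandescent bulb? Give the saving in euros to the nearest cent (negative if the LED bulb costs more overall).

€2.77

incandescent bulb: €1.35 + (41/1000) kW × 800 h × €0.37 = €1.35 + €12.136 = €13.486
LED bulb: €6.87 + (13/1000) kW × 800 h × €0.37 = €6.87 + €3.848 = €10.718
Saving = €13.486 − €10.718 = €2.768 → €2.77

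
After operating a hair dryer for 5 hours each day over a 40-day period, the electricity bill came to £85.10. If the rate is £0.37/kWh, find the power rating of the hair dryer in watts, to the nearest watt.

Energy = £85.10 ÷ £0.37/kWh = 230 kWh
Runtime = 5 h/day × 40 days = 200 h
Power = 230 kWh ÷ 200 h = 1.15 kW = 1150 W

1150 W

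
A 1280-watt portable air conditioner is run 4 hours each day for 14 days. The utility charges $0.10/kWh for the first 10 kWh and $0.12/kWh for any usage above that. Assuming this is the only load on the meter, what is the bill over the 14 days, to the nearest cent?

$8.40

Runtime = 4 h/day × 14 days = 56 h
Energy = 1.28 kW × 56 h = 71.68 kWh
Tier 1 (0–10 kWh): 10 × $0.10 = $1
Above 10 kWh: 61.68 × $0.12 = $7.4016
Bill = $8.40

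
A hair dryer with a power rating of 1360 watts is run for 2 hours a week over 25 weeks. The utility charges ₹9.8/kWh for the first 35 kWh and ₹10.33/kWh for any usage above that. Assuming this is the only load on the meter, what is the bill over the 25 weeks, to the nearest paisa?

₹683.89

Runtime = 2 h/week × 25 weeks = 50 h
Energy = 1.36 kW × 50 h = 68 kWh
Tier 1 (0–35 kWh): 35 × ₹9.8 = ₹343
Above 35 kWh: 33 × ₹10.33 = ₹340.89
Bill = ₹683.89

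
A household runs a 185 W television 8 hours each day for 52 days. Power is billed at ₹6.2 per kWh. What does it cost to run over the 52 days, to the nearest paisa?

₹477.15

Runtime = 8 h/day × 52 days = 416 h
Energy = 0.185 kW × 416 h = 76.96 kWh
Cost = 76.96 kWh × ₹6.2/kWh = ₹477.15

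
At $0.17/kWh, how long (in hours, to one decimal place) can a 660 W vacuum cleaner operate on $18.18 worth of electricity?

Energy available = $18.18 ÷ $0.17/kWh = 106.9412 kWh
Hours = 106.9412 kWh ÷ 0.66 kW = 162.0 h

162.0 h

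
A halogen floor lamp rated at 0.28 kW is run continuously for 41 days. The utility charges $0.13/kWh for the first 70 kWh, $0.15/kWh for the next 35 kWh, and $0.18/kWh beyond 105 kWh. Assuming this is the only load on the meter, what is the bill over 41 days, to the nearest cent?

Runtime = 24 h × 41 = 984 h
Energy = 0.28 kW × 984 h = 275.52 kWh
Tier 1 (0–70 kWh): 70 × $0.13 = $9.1
Tier 2 (70–105 kWh): 35 × $0.15 = $5.25
Above 105 kWh: 170.52 × $0.18 = $30.6936
Bill = $45.04

$45.04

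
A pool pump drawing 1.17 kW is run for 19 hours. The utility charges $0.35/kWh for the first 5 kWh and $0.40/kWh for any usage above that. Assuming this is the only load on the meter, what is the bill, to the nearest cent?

Energy = 1.17 kW × 19 h = 22.23 kWh
Tier 1 (0–5 kWh): 5 × $0.35 = $1.75
Above 5 kWh: 17.23 × $0.40 = $6.892
Bill = $8.64

$8.64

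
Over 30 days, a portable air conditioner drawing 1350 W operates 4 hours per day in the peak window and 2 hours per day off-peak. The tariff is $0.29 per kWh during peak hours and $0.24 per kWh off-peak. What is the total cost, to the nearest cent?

Peak energy = 1.35 kW × 4 h × 30 = 162 kWh
Off-peak energy = 1.35 kW × 2 h × 30 = 81 kWh
Cost = 162 × $0.29 + 81 × $0.24 = $46.98 + $19.44 = $66.42

$66.42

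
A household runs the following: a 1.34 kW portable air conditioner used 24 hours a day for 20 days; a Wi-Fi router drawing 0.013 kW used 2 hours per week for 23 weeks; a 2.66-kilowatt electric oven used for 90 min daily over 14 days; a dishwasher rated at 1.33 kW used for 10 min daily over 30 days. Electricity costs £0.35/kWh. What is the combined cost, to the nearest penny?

portable air conditioner: Runtime = 24 h × 20 = 480 h
portable air conditioner: 1.34 kW × 480 h = 643.2 kWh
Wi-Fi router: Runtime = 2 h/week × 23 weeks = 46 h
Wi-Fi router: 0.013 kW × 46 h = 0.598 kWh
electric oven: Runtime = 90 min × 14 = 1260 min = 21 h
electric oven: 2.66 kW × 21 h = 55.86 kWh
dishwasher: Runtime = 10 min × 30 = 300 min = 5 h
dishwasher: 1.33 kW × 5 h = 6.65 kWh
Total energy = 706.308 kWh
Cost = 706.308 × £0.35 = £247.21

£247.21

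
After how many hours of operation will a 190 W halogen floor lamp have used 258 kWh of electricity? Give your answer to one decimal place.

1357.9 h

Hours = 258 kWh ÷ 0.19 kW = 1357.9 h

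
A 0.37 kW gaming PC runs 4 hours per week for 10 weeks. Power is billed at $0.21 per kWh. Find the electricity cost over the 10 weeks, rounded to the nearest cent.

$3.11

Runtime = 4 h/week × 10 weeks = 40 h
Energy = 0.37 kW × 40 h = 14.8 kWh
Cost = 14.8 kWh × $0.21/kWh = $3.11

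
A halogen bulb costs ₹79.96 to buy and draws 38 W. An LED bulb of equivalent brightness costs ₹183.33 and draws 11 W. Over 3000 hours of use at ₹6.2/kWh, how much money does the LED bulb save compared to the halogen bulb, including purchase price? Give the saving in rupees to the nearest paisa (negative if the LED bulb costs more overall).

halogen bulb: ₹79.96 + (38/1000) kW × 3000 h × ₹6.2 = ₹79.96 + ₹706.8 = ₹786.76
LED bulb: ₹183.33 + (11/1000) kW × 3000 h × ₹6.2 = ₹183.33 + ₹204.6 = ₹387.93
Saving = ₹786.76 − ₹387.93 = ₹398.83

₹398.83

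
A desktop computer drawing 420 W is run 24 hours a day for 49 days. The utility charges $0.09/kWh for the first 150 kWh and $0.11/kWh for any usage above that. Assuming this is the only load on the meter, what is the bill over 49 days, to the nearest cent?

Runtime = 24 h × 49 = 1176 h
Energy = 0.42 kW × 1176 h = 493.92 kWh
Tier 1 (0–150 kWh): 150 × $0.09 = $13.5
Above 150 kWh: 343.92 × $0.11 = $37.8312
Bill = $51.33

$51.33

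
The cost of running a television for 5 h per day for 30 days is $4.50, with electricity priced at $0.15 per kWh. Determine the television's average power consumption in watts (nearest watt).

Energy = $4.50 ÷ $0.15/kWh = 30 kWh
Runtime = 5 h/day × 30 days = 150 h
Power = 30 kWh ÷ 150 h = 0.2 kW = 200 W

200 W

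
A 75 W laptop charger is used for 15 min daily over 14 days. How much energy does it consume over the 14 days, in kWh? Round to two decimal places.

Runtime = 15 min × 14 = 210 min = 3.5 h
Energy = 0.075 kW × 3.5 h = 0.2625 kWh ≈ 0.26 kWh

0.26 kWh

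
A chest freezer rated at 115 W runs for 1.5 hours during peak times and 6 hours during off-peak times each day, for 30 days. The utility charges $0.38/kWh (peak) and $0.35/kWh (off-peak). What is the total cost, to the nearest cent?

Peak energy = 0.115 kW × 1.5 h × 30 = 5.175 kWh
Off-peak energy = 0.115 kW × 6 h × 30 = 20.7 kWh
Cost = 5.175 × $0.38 + 20.7 × $0.35 = $1.9665 + $7.245 = $9.21

$9.21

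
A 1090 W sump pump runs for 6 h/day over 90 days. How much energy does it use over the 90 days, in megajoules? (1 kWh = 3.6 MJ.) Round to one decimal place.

Runtime = 6 h/day × 90 days = 540 h
Energy = 1.09 kW × 540 h = 588.6 kWh
= 588.6 × 3.6 MJ = 2119.0 MJ

2119.0 MJ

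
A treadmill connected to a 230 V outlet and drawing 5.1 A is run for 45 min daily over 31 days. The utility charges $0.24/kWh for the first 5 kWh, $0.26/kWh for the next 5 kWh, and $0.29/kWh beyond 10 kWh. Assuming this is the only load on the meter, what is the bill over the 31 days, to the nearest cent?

$7.51

Power = 5.1 A × 230 V = 1173 W = 1.173 kW
Runtime = 45 min × 31 = 1395 min = 23.25 h
Energy = 1.173 kW × 23.25 h = 27.27225 kWh
Tier 1 (0–5 kWh): 5 × $0.24 = $1.2
Tier 2 (5–10 kWh): 5 × $0.26 = $1.3
Above 10 kWh: 17.27225 × $0.29 = $5.008952…
Bill = $7.51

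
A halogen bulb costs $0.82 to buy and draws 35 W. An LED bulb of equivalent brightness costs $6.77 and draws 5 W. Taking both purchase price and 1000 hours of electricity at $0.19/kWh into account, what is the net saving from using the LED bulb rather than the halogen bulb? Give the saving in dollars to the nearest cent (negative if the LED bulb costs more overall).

halogen bulb: $0.82 + (35/1000) kW × 1000 h × $0.19 = $0.82 + $6.65 = $7.47
LED bulb: $6.77 + (5/1000) kW × 1000 h × $0.19 = $6.77 + $0.95 = $7.72
Saving = $7.47 − $7.72 = −$0.25

-$0.25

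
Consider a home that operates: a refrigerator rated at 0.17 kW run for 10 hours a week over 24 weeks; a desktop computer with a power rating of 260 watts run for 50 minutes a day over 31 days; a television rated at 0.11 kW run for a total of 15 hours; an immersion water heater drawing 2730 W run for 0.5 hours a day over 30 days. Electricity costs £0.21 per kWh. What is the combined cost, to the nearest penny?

£18.92

refrigerator: Runtime = 10 h/week × 24 weeks = 240 h
refrigerator: 0.17 kW × 240 h = 40.8 kWh
desktop computer: Runtime = 50 min × 31 = 1550 min = 25.833333… h
desktop computer: 0.26 kW × 25.833333… h = 6.716666… kWh
television: 0.11 kW × 15 h = 1.65 kWh
immersion water heater: Runtime = 0.5 h/day × 30 days = 15 h
immersion water heater: 2.73 kW × 15 h = 40.95 kWh
Total energy = 90.116666… kWh
Cost = 90.116666… × £0.21 = £18.92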